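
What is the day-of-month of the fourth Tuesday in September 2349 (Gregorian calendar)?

September 1, 2349 is a Thursday, so the first Tuesday is the 6th.
The fourth Tuesday is 6 + 21 = 27.

27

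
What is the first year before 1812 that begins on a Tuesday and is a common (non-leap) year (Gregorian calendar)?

1811

Jan 1 advances by 2 weekdays after a leap year and by 1 after a common year.
1812: Jan 1 is Wednesday (leap).
1811: Tuesday
1811 begins on a Tuesday and is a common year.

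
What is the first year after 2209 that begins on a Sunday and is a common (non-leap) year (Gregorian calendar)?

2215

Jan 1 advances by 2 weekdays after a leap year and by 1 after a common year.
2209: Jan 1 is Sunday.
2210: Monday
2211: Tuesday
2212: Wednesday (leap)
2213: Friday
2214: Saturday
2215: Sunday
2215 begins on a Sunday and is a common year.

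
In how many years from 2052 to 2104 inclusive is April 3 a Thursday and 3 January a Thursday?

Check each year's weekday for April 3 and 3 January:
  2052: Wed/Wed  2053: Thu/Fri  2054: Fri/Sat  2055: Sat/Sun  2056: Mon/Mon  2057: Tue/Wed  2058: Wed/Thu  2059: Thu/Fri  2060: Sat/Sat  2061: Sun/Mon  2062: Mon/Tue  2063: Tue/Wed  2064: Thu/Thu ✓  2065: Fri/Sat  …(25 more)…  2091: Tue/Wed  2092: Thu/Thu ✓  2093: Fri/Sat  2094: Sat/Sun  2095: Sun/Mon  2096: Tue/Tue  2097: Wed/Thu  2098: Thu/Fri  2099: Fri/Sat  2100: Sat/Sun  2101: Sun/Mon  2102: Mon/Tue  2103: Tue/Wed  2104: Thu/Thu ✓
Both conditions hold in: 2064, 2092, 2104 — 3.

3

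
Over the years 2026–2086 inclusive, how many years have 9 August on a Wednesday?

9

Track 9 August's weekday year by year (advancing +1, or +2 across a Feb 29):
  2026: Sun  2027: Mon (+1)  2028: Wed (+2) ✓  2029: Thu (+1)  2030: Fri (+1)
  2031: Sat (+1)  2032: Mon (+2)  2033: Tue (+1)  2034: Wed (+1) ✓  2035: Thu (+1)
  2036: Sat (+2)  2037: Sun (+1)  2038: Mon (+1)  2039: Tue (+1)  … (33 more years) …
  2073: Wed (+1) ✓  2074: Thu (+1)  2075: Fri (+1)  2076: Sun (+2)  2077: Mon (+1)
  2078: Tue (+1)  2079: Wed (+1) ✓  2080: Fri (+2)  2081: Sat (+1)  2082: Sun (+1)
  2083: Mon (+1)  2084: Wed (+2) ✓  2085: Thu (+1)  2086: Fri (+1)
Wednesday years: 2028, 2034, 2045, 2051, 2056, 2062, 2073, 2079, 2084 — 9 in total.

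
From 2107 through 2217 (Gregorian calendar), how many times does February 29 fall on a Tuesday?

3

Leap years in 2107–2217: 27 of them.
Feb 29 weekday advances by 5 (mod 7) from one leap year to the next four years later (or differs when a century non-leap intervenes).
Leap-day weekdays: 2108:Wed 2112:Mon 2116:Sat 2120:Thu 2124:Tue✓ 2128:Sun 2132:Fri 2136:Wed 2140:Mon 2144:Sat 2148:Thu 2152:Tue✓ 2156:Sun 2160:Fri 2164:Wed 2168:Mon 2172:Sat 2176:Thu 2180:Tue✓ 2184:Sun 2188:Fri 2192:Wed 2196:Mon 2204:Wed 2208:Mon 2212:Sat 2216:Thu
Tuesday: 2124, 2152, 2180 → 3.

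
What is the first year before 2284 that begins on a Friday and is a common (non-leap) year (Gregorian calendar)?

Jan 1 advances by 2 weekdays after a leap year and by 1 after a common year.
2284: Jan 1 is Tuesday (leap).
2283: Monday
2282: Sunday
2281: Saturday
2280: Thursday (leap)
2279: Wednesday
2278: Tuesday
2277: Monday
2276: Saturday (leap)
2275: Friday
2275 begins on a Friday and is a common year.

2275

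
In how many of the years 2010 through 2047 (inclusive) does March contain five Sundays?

March has 31 days; it has five Sundays when Sunday falls among the first (month-length − 28) days — i.e. when March 1 is one of Sunday/Saturday/Friday.
March 1 by year: 2010:Mon 2011:Tue 2012:Thu 2013:Fri✓ 2014:Sat✓ 2015:Sun✓ 2016:Tue 2017:Wed 2018:Thu 2019:Fri✓ 2020:Sun✓ 2021:Mon 2022:Tue 2023:Wed 2024:Fri✓ …(8 more)… 2033:Tue 2034:Wed 2035:Thu 2036:Sat✓ 2037:Sun✓ 2038:Mon 2039:Tue 2040:Thu 2041:Fri✓ 2042:Sat✓ 2043:Sun✓ 2044:Tue 2045:Wed 2046:Thu 2047:Fri✓
Years with five Sundays: 2013, 2014, 2015, 2019, 2020, 2024, 2025, 2026, 2030, 2031, 2036, 2037, 2041, 2042, 2043, 2047 → 16.

16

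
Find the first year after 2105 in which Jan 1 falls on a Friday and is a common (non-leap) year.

2106

Jan 1 advances by 2 weekdays after a leap year and by 1 after a common year.
2105: Jan 1 is Thursday.
2106: Friday
2106 begins on a Friday and is a common year.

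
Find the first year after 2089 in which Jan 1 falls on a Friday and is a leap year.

2112

Jan 1 advances by 2 weekdays after a leap year and by 1 after a common year.
2089: Jan 1 is Saturday.
2090: Sunday
2091: Monday
2092: Tuesday (leap)
2093: Thursday
2094: Friday
2095: Saturday
2096: Sunday (leap)
2097: Tuesday
2098: Wednesday
2099: Thursday
2100: Friday
2101: Saturday
2102: Sunday
2103: Monday
2104: Tuesday (leap)
2105: Thursday
2106: Friday
2107: Saturday
2108: Sunday (leap)
2109: Tuesday
2110: Wednesday
2111: Thursday
2112: Friday (leap)
2112 begins on a Friday and is a leap year.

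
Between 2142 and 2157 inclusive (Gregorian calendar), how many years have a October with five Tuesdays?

October has 31 days; it has five Tuesdays when Tuesday falls among the first (month-length − 28) days — i.e. when October 1 is one of Tuesday/Monday/Sunday.
October 1 by year: 2142:Mon✓ 2143:Tue✓ 2144:Thu 2145:Fri 2146:Sat 2147:Sun✓ 2148:Tue✓ 2149:Wed 2150:Thu 2151:Fri 2152:Sun✓ 2153:Mon✓ 2154:Tue✓ 2155:Wed 2156:Fri 2157:Sat
Years with five Tuesdays: 2142, 2143, 2147, 2148, 2152, 2153, 2154 → 7.

7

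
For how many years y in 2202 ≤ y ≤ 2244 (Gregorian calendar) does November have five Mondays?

November has 30 days; it has five Mondays when Monday falls among the first (month-length − 28) days — i.e. when November 1 is one of Monday/Sunday.
November 1 by year: 2202:Mon✓ 2203:Tue 2204:Thu 2205:Fri 2206:Sat 2207:Sun✓ 2208:Tue 2209:Wed 2210:Thu 2211:Fri 2212:Sun✓ 2213:Mon✓ 2214:Tue 2215:Wed 2216:Fri …(13 more)… 2230:Mon✓ 2231:Tue 2232:Thu 2233:Fri 2234:Sat 2235:Sun✓ 2236:Tue 2237:Wed 2238:Thu 2239:Fri 2240:Sun✓ 2241:Mon✓ 2242:Tue 2243:Wed 2244:Fri
Years with five Mondays: 2202, 2207, 2212, 2213, 2218, 2219, 2224, 2229, 2230, 2235, 2240, 2241 → 12.

12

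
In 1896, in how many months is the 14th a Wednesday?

1

Check the 14th of each month of 1896: Jan 14: Tue, Feb 14: Fri, Mar 14: Sat, Apr 14: Tue, May 14: Thu, Jun 14: Sun, Jul 14: Tue, Aug 14: Fri, Sep 14: Mon, Oct 14: Wed, Nov 14: Sat, Dec 14: Mon.
Wednesday occurs in October — 1 month.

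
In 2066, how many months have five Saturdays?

A month of length L has five Saturdays iff its first Saturday is on day ≤ L−28 (so day 1–3 in a 31-day month, 1–2 in a 30-day month, day 1 in a leap February).
Checking each month of 2066: Jan starts Fri (31d) ✓; Feb starts Mon (28d); Mar starts Mon (31d); Apr starts Thu (30d); May starts Sat (31d) ✓; Jun starts Tue (30d); Jul starts Thu (31d) ✓; Aug starts Sun (31d); Sep starts Wed (30d); Oct starts Fri (31d) ✓; Nov starts Mon (30d); Dec starts Wed (31d).
Five-Saturday months: January, May, July, October → 4.

4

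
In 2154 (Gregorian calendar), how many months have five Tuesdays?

5

A month of length L has five Tuesdays iff its first Tuesday is on day ≤ L−28 (so day 1–3 in a 31-day month, 1–2 in a 30-day month, day 1 in a leap February).
Checking each month of 2154: Jan starts Tue (31d) ✓; Feb starts Fri (28d); Mar starts Fri (31d); Apr starts Mon (30d) ✓; May starts Wed (31d); Jun starts Sat (30d); Jul starts Mon (31d) ✓; Aug starts Thu (31d); Sep starts Sun (30d); Oct starts Tue (31d) ✓; Nov starts Fri (30d); Dec starts Sun (31d) ✓.
Five-Tuesday months: January, April, July, October, December → 5.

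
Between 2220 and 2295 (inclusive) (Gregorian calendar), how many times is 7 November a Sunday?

Track 7 November's weekday year by year (advancing +1, or +2 across a Feb 29):
  2220: Tue  2221: Wed (+1)  2222: Thu (+1)  2223: Fri (+1)  2224: Sun (+2) ✓
  2225: Mon (+1)  2226: Tue (+1)  2227: Wed (+1)  2228: Fri (+2)  2229: Sat (+1)
  2230: Sun (+1) ✓  2231: Mon (+1)  2232: Wed (+2)  2233: Thu (+1)  … (48 more years) …
  2282: Tue (+1)  2283: Wed (+1)  2284: Fri (+2)  2285: Sat (+1)  2286: Sun (+1) ✓
  2287: Mon (+1)  2288: Wed (+2)  2289: Thu (+1)  2290: Fri (+1)  2291: Sat (+1)
  2292: Mon (+2)  2293: Tue (+1)  2294: Wed (+1)  2295: Thu (+1)
Sunday years: 2224, 2230, 2241, 2247, 2252, 2258, 2269, 2275, 2280, 2286 — 10 in total.

10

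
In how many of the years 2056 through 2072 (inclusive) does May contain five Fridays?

7

May has 31 days; it has five Fridays when Friday falls among the first (month-length − 28) days — i.e. when May 1 is one of Friday/Thursday/Wednesday.
May 1 by year: 2056:Mon 2057:Tue 2058:Wed✓ 2059:Thu✓ 2060:Sat 2061:Sun 2062:Mon 2063:Tue 2064:Thu✓ 2065:Fri✓ 2066:Sat 2067:Sun 2068:Tue 2069:Wed✓ 2070:Thu✓ 2071:Fri✓ 2072:Sun
Years with five Fridays: 2058, 2059, 2064, 2065, 2069, 2070, 2071 → 7.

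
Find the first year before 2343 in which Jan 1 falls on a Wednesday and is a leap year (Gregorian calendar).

Jan 1 advances by 2 weekdays after a leap year and by 1 after a common year.
2343: Jan 1 is Friday.
2342: Thursday
2341: Wednesday
2340: Monday (leap)
2339: Sunday
2338: Saturday
2337: Friday
2336: Wednesday (leap)
2336 begins on a Wednesday and is a leap year.

2336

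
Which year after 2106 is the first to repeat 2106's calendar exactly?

2117

Two years share a calendar iff Jan 1 falls on the same weekday and both are leap or both are common. 2106: Jan 1 is Friday, common year.
2107: Jan 1 Saturday, common
2108: Jan 1 Sunday, leap
2109: Jan 1 Tuesday, common
2110: Jan 1 Wednesday, common
2111: Jan 1 Thursday, common
2112: Jan 1 Friday, leap
2113: Jan 1 Sunday, common
2114: Jan 1 Monday, common
2115: Jan 1 Tuesday, common
2116: Jan 1 Wednesday, leap
2117: Jan 1 Friday, common
2117 matches on both conditions.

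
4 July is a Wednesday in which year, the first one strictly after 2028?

From one year to the next, a fixed date's weekday advances by 1, or by 2 when a Feb 29 lies between the two dates.
2028: July 4 is Tuesday.
2029: Wednesday (+1)
4 July falls on a Wednesday in 2029.

2029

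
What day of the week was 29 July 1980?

Tuesday

January 1, 1980 is a Tuesday.
July 29 is day 211 of the year, i.e. 210 days after Jan 1.
210 mod 7 = 0, so advance 0 weekdays from Tuesday: Tuesday.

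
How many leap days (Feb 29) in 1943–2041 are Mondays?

3

Leap years in 1943–2041: 25 of them.
Feb 29 weekday advances by 5 (mod 7) from one leap year to the next four years later (or differs when a century non-leap intervenes).
Leap-day weekdays: 1944:Tue 1948:Sun 1952:Fri 1956:Wed 1960:Mon✓ 1964:Sat 1968:Thu 1972:Tue 1976:Sun 1980:Fri 1984:Wed 1988:Mon✓ 1992:Sat 1996:Thu 2000:Tue 2004:Sun 2008:Fri 2012:Wed 2016:Mon✓ 2020:Sat 2024:Thu 2028:Tue 2032:Sun 2036:Fri 2040:Wed
Monday: 1960, 1988, 2016 → 3.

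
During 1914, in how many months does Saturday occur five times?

A month of length L has five Saturdays iff its first Saturday is on day ≤ L−28 (so day 1–3 in a 31-day month, 1–2 in a 30-day month, day 1 in a leap February).
Checking each month of 1914: Jan starts Thu (31d) ✓; Feb starts Sun (28d); Mar starts Sun (31d); Apr starts Wed (30d); May starts Fri (31d) ✓; Jun starts Mon (30d); Jul starts Wed (31d); Aug starts Sat (31d) ✓; Sep starts Tue (30d); Oct starts Thu (31d) ✓; Nov starts Sun (30d); Dec starts Tue (31d).
Five-Saturday months: January, May, August, October → 4.

4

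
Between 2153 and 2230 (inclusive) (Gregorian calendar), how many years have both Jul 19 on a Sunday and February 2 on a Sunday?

2

Check each year's weekday for Jul 19 and February 2:
  2153: Thu/Fri  2154: Fri/Sat  2155: Sat/Sun  2156: Mon/Mon  2157: Tue/Wed  2158: Wed/Thu  2159: Thu/Fri  2160: Sat/Sat  2161: Sun/Mon  2162: Mon/Tue  2163: Tue/Wed  2164: Thu/Thu  2165: Fri/Sat  2166: Sat/Sun  …(50 more)…  2217: Sat/Sun  2218: Sun/Mon  2219: Mon/Tue  2220: Wed/Wed  2221: Thu/Fri  2222: Fri/Sat  2223: Sat/Sun  2224: Mon/Mon  2225: Tue/Wed  2226: Wed/Thu  2227: Thu/Fri  2228: Sat/Sat  2229: Sun/Mon  2230: Mon/Tue
Both conditions hold in: 2172, 2212 — 2.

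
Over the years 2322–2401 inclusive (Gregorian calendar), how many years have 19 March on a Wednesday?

11

Track 19 March's weekday year by year (advancing +1, or +2 across a Feb 29):
  2322: Sun  2323: Mon (+1)  2324: Wed (+2) ✓  2325: Thu (+1)  2326: Fri (+1)
  2327: Sat (+1)  2328: Mon (+2)  2329: Tue (+1)  2330: Wed (+1) ✓  2331: Thu (+1)
  2332: Sat (+2)  2333: Sun (+1)  2334: Mon (+1)  2335: Tue (+1)  … (52 more years) …
  2388: Sat (+2)  2389: Sun (+1)  2390: Mon (+1)  2391: Tue (+1)  2392: Thu (+2)
  2393: Fri (+1)  2394: Sat (+1)  2395: Sun (+1)  2396: Tue (+2)  2397: Wed (+1) ✓
  2398: Thu (+1)  2399: Fri (+1)  2400: Sun (+2)  2401: Mon (+1)
Wednesday years: 2324, 2330, 2341, 2347, 2352, 2358, 2369, 2375, 2380, 2386, 2397 — 11 in total.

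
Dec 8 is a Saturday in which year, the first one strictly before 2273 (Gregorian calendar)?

From one year to the next, a fixed date's weekday advances by 1, or by 2 when a Feb 29 lies between the two dates.
2273: December 8 is Monday.
2272: Sunday (−1)
2271: Friday (−2)
2270: Thursday (−1)
2269: Wednesday (−1)
2268: Tuesday (−1)
2267: Sunday (−2)
2266: Saturday (−1)
Dec 8 falls on a Saturday in 2266.

2266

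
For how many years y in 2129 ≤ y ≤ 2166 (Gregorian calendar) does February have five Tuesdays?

1

February has 28 days (29 in leap years); it has five Tuesdays when Tuesday falls among the first (month-length − 28) days — i.e. when February 1 is Tuesday in a leap year (never in a common year).
February 1 by year: 2129:Tue 2130:Wed 2131:Thu 2132:Fri 2133:Sun 2134:Mon 2135:Tue 2136:Wed 2137:Fri 2138:Sat 2139:Sun 2140:Mon 2141:Wed 2142:Thu 2143:Fri …(8 more)… 2152:Tue✓ 2153:Thu 2154:Fri 2155:Sat 2156:Sun 2157:Tue 2158:Wed 2159:Thu 2160:Fri 2161:Sun 2162:Mon 2163:Tue 2164:Wed 2165:Fri 2166:Sat
Years with five Tuesdays: 2152 → 1.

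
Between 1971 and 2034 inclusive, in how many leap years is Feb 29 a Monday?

Leap years in 1971–2034: 16 of them.
Feb 29 weekday advances by 5 (mod 7) from one leap year to the next four years later (or differs when a century non-leap intervenes).
Leap-day weekdays: 1972:Tue 1976:Sun 1980:Fri 1984:Wed 1988:Mon✓ 1992:Sat 1996:Thu 2000:Tue 2004:Sun 2008:Fri 2012:Wed 2016:Mon✓ 2020:Sat 2024:Thu 2028:Tue 2032:Sun
Monday: 1988, 2016 → 2.

2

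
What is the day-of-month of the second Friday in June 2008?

June 1, 2008 is a Sunday, so the first Friday is the 6th.
The second Friday is 6 + 7 = 13.

13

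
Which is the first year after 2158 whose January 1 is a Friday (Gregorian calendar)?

2162

Jan 1 advances by 2 weekdays after a leap year and by 1 after a common year.
2158: Jan 1 is Sunday.
2159: Monday
2160: Tuesday (leap)
2161: Thursday
2162: Friday
2162 begins on a Friday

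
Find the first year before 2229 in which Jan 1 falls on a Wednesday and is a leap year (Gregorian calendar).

Jan 1 advances by 2 weekdays after a leap year and by 1 after a common year.
2229: Jan 1 is Thursday.
2228: Tuesday (leap)
2227: Monday
2226: Sunday
2225: Saturday
2224: Thursday (leap)
2223: Wednesday
2222: Tuesday
2221: Monday
2220: Saturday (leap)
2219: Friday
2218: Thursday
2217: Wednesday
2216: Monday (leap)
2215: Sunday
2214: Saturday
2213: Friday
2212: Wednesday (leap)
2212 begins on a Wednesday and is a leap year.

2212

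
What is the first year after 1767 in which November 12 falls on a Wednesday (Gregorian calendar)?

1777

From one year to the next, a fixed date's weekday advances by 1, or by 2 when a Feb 29 lies between the two dates.
1767: November 12 is Thursday.
1768: Saturday (+2)
1769: Sunday (+1)
1770: Monday (+1)
1771: Tuesday (+1)
1772: Thursday (+2)
1773: Friday (+1)
1774: Saturday (+1)
1775: Sunday (+1)
1776: Tuesday (+2)
1777: Wednesday (+1)
November 12 falls on a Wednesday in 1777.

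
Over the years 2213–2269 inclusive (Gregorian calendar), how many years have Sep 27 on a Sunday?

8

Track Sep 27's weekday year by year (advancing +1, or +2 across a Feb 29):
  2213: Mon  2214: Tue (+1)  2215: Wed (+1)  2216: Fri (+2)  2217: Sat (+1)
  2218: Sun (+1) ✓  2219: Mon (+1)  2220: Wed (+2)  2221: Thu (+1)  2222: Fri (+1)
  2223: Sat (+1)  2224: Mon (+2)  2225: Tue (+1)  2226: Wed (+1)  … (29 more years) …
  2256: Sat (+2)  2257: Sun (+1) ✓  2258: Mon (+1)  2259: Tue (+1)  2260: Thu (+2)
  2261: Fri (+1)  2262: Sat (+1)  2263: Sun (+1) ✓  2264: Tue (+2)  2265: Wed (+1)
  2266: Thu (+1)  2267: Fri (+1)  2268: Sun (+2) ✓  2269: Mon (+1)
Sunday years: 2218, 2229, 2235, 2240, 2246, 2257, 2263, 2268 — 8 in total.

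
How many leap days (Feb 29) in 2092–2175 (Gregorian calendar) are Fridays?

4

Leap years in 2092–2175: 20 of them.
Feb 29 weekday advances by 5 (mod 7) from one leap year to the next four years later (or differs when a century non-leap intervenes).
Leap-day weekdays: 2092:Fri✓ 2096:Wed 2104:Fri✓ 2108:Wed 2112:Mon 2116:Sat 2120:Thu 2124:Tue 2128:Sun 2132:Fri✓ 2136:Wed 2140:Mon 2144:Sat 2148:Thu 2152:Tue 2156:Sun 2160:Fri✓ 2164:Wed 2168:Mon 2172:Sat
Friday: 2092, 2104, 2132, 2160 → 4.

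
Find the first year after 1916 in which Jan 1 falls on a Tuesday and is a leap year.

Jan 1 advances by 2 weekdays after a leap year and by 1 after a common year.
1916: Jan 1 is Saturday (leap).
1917: Monday
1918: Tuesday
1919: Wednesday
1920: Thursday (leap)
1921: Saturday
1922: Sunday
1923: Monday
1924: Tuesday (leap)
1924 begins on a Tuesday and is a leap year.

1924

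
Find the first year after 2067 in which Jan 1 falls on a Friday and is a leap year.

Jan 1 advances by 2 weekdays after a leap year and by 1 after a common year.
2067: Jan 1 is Saturday.
2068: Sunday (leap)
2069: Tuesday
2070: Wednesday
2071: Thursday
2072: Friday (leap)
2072 begins on a Friday and is a leap year.

2072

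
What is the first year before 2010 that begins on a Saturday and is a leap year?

Jan 1 advances by 2 weekdays after a leap year and by 1 after a common year.
2010: Jan 1 is Friday.
2009: Thursday
2008: Tuesday (leap)
2007: Monday
2006: Sunday
2005: Saturday
2004: Thursday (leap)
2003: Wednesday
2002: Tuesday
2001: Monday
2000: Saturday (leap)
2000 begins on a Saturday and is a leap year.

2000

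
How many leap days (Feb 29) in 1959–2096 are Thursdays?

Leap years in 1959–2096: 35 of them.
Feb 29 weekday advances by 5 (mod 7) from one leap year to the next four years later (or differs when a century non-leap intervenes).
Leap-day weekdays: 1960:Mon 1964:Sat 1968:Thu✓ 1972:Tue 1976:Sun 1980:Fri 1984:Wed 1988:Mon 1992:Sat 1996:Thu✓ 2000:Tue 2004:Sun 2008:Fri …(9 more)… 2048:Sat 2052:Thu✓ 2056:Tue 2060:Sun 2064:Fri 2068:Wed 2072:Mon 2076:Sat 2080:Thu✓ 2084:Tue 2088:Sun 2092:Fri 2096:Wed
Thursday: 1968, 1996, 2024, 2052, 2080 → 5.

5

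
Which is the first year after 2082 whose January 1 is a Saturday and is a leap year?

2084

Jan 1 advances by 2 weekdays after a leap year and by 1 after a common year.
2082: Jan 1 is Thursday.
2083: Friday
2084: Saturday (leap)
2084 begins on a Saturday and is a leap year.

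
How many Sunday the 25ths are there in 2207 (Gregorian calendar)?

Check the 25th of each month of 2207: Jan 25: Sun, Feb 25: Wed, Mar 25: Wed, Apr 25: Sat, May 25: Mon, Jun 25: Thu, Jul 25: Sat, Aug 25: Tue, Sep 25: Fri, Oct 25: Sun, Nov 25: Wed, Dec 25: Fri.
Sunday occurs in January, October — 2 months.

2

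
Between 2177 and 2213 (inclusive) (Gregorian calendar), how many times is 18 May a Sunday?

Track 18 May's weekday year by year (advancing +1, or +2 across a Feb 29):
  2177: Sun ✓  2178: Mon (+1)  2179: Tue (+1)  2180: Thu (+2)  2181: Fri (+1)
  2182: Sat (+1)  2183: Sun (+1) ✓  2184: Tue (+2)  2185: Wed (+1)  2186: Thu (+1)
  2187: Fri (+1)  2188: Sun (+2) ✓  2189: Mon (+1)  2190: Tue (+1)  … (9 more years) …
  2200: Sun (+1) ✓  2201: Mon (+1)  2202: Tue (+1)  2203: Wed (+1)  2204: Fri (+2)
  2205: Sat (+1)  2206: Sun (+1) ✓  2207: Mon (+1)  2208: Wed (+2)  2209: Thu (+1)
  2210: Fri (+1)  2211: Sat (+1)  2212: Mon (+2)  2213: Tue (+1)
Sunday years: 2177, 2183, 2188, 2194, 2200, 2206 — 6 in total.

6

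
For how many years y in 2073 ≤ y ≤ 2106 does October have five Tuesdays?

14

October has 31 days; it has five Tuesdays when Tuesday falls among the first (month-length − 28) days — i.e. when October 1 is one of Tuesday/Monday/Sunday.
October 1 by year: 2073:Sun✓ 2074:Mon✓ 2075:Tue✓ 2076:Thu 2077:Fri 2078:Sat 2079:Sun✓ 2080:Tue✓ 2081:Wed 2082:Thu 2083:Fri 2084:Sun✓ 2085:Mon✓ 2086:Tue✓ 2087:Wed …(4 more)… 2092:Wed 2093:Thu 2094:Fri 2095:Sat 2096:Mon✓ 2097:Tue✓ 2098:Wed 2099:Thu 2100:Fri 2101:Sat 2102:Sun✓ 2103:Mon✓ 2104:Wed 2105:Thu 2106:Fri
Years with five Tuesdays: 2073, 2074, 2075, 2079, 2080, 2084, 2085, 2086, 2090, 2091, 2096, 2097, 2102, 2103 → 14.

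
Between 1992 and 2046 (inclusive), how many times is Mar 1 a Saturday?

Track Mar 1's weekday year by year (advancing +1, or +2 across a Feb 29):
  1992: Sun  1993: Mon (+1)  1994: Tue (+1)  1995: Wed (+1)  1996: Fri (+2)
  1997: Sat (+1) ✓  1998: Sun (+1)  1999: Mon (+1)  2000: Wed (+2)  2001: Thu (+1)
  2002: Fri (+1)  2003: Sat (+1) ✓  2004: Mon (+2)  2005: Tue (+1)  … (27 more years) …
  2033: Tue (+1)  2034: Wed (+1)  2035: Thu (+1)  2036: Sat (+2) ✓  2037: Sun (+1)
  2038: Mon (+1)  2039: Tue (+1)  2040: Thu (+2)  2041: Fri (+1)  2042: Sat (+1) ✓
  2043: Sun (+1)  2044: Tue (+2)  2045: Wed (+1)  2046: Thu (+1)
Saturday years: 1997, 2003, 2008, 2014, 2025, 2031, 2036, 2042 — 8 in total.

8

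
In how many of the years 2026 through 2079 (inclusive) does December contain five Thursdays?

24

December has 31 days; it has five Thursdays when Thursday falls among the first (month-length − 28) days — i.e. when December 1 is one of Thursday/Wednesday/Tuesday.
December 1 by year: 2026:Tue✓ 2027:Wed✓ 2028:Fri 2029:Sat 2030:Sun 2031:Mon 2032:Wed✓ 2033:Thu✓ 2034:Fri 2035:Sat 2036:Mon 2037:Tue✓ 2038:Wed✓ 2039:Thu✓ 2040:Sat …(24 more)… 2065:Tue✓ 2066:Wed✓ 2067:Thu✓ 2068:Sat 2069:Sun 2070:Mon 2071:Tue✓ 2072:Thu✓ 2073:Fri 2074:Sat 2075:Sun 2076:Tue✓ 2077:Wed✓ 2078:Thu✓ 2079:Fri
Years with five Thursdays: 2026, 2027, 2032, 2033, 2037, 2038, 2039, 2043, 2044, 2048, 2049, 2050, 2054, 2055, 2060, 2061, 2065, 2066, 2067, 2071, 2072, 2076, 2077, 2078 → 24.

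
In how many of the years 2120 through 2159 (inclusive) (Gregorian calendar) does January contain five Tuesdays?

17

January has 31 days; it has five Tuesdays when Tuesday falls among the first (month-length − 28) days — i.e. when January 1 is one of Tuesday/Monday/Sunday.
January 1 by year: 2120:Mon✓ 2121:Wed 2122:Thu 2123:Fri 2124:Sat 2125:Mon✓ 2126:Tue✓ 2127:Wed 2128:Thu 2129:Sat 2130:Sun✓ 2131:Mon✓ 2132:Tue✓ 2133:Thu 2134:Fri …(10 more)… 2145:Fri 2146:Sat 2147:Sun✓ 2148:Mon✓ 2149:Wed 2150:Thu 2151:Fri 2152:Sat 2153:Mon✓ 2154:Tue✓ 2155:Wed 2156:Thu 2157:Sat 2158:Sun✓ 2159:Mon✓
Years with five Tuesdays: 2120, 2125, 2126, 2130, 2131, 2132, 2136, 2137, 2141, 2142, 2143, 2147, 2148, 2153, 2154, 2158, 2159 → 17.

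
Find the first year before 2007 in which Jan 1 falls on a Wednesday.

Jan 1 advances by 2 weekdays after a leap year and by 1 after a common year.
2007: Jan 1 is Monday.
2006: Sunday
2005: Saturday
2004: Thursday (leap)
2003: Wednesday
2003 begins on a Wednesday

2003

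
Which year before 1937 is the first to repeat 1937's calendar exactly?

Two years share a calendar iff Jan 1 falls on the same weekday and both are leap or both are common. 1937: Jan 1 is Friday, common year.
1936: Jan 1 Wednesday, leap
1935: Jan 1 Tuesday, common
1934: Jan 1 Monday, common
1933: Jan 1 Sunday, common
1932: Jan 1 Friday, leap
1931: Jan 1 Thursday, common
1930: Jan 1 Wednesday, common
1929: Jan 1 Tuesday, common
1928: Jan 1 Sunday, leap
1927: Jan 1 Saturday, common
1926: Jan 1 Friday, common
1926 matches on both conditions.

1926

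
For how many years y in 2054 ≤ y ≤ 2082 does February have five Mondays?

1

February has 28 days (29 in leap years); it has five Mondays when Monday falls among the first (month-length − 28) days — i.e. when February 1 is Monday in a leap year (never in a common year).
February 1 by year: 2054:Sun 2055:Mon 2056:Tue 2057:Thu 2058:Fri 2059:Sat 2060:Sun 2061:Tue 2062:Wed 2063:Thu 2064:Fri 2065:Sun 2066:Mon 2067:Tue 2068:Wed 2069:Fri 2070:Sat 2071:Sun 2072:Mon✓ 2073:Wed 2074:Thu 2075:Fri 2076:Sat 2077:Mon 2078:Tue 2079:Wed 2080:Thu 2081:Sat 2082:Sun
Years with five Mondays: 2072 → 1.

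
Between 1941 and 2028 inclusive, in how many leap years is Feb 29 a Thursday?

Leap years in 1941–2028: 22 of them.
Feb 29 weekday advances by 5 (mod 7) from one leap year to the next four years later (or differs when a century non-leap intervenes).
Leap-day weekdays: 1944:Tue 1948:Sun 1952:Fri 1956:Wed 1960:Mon 1964:Sat 1968:Thu✓ 1972:Tue 1976:Sun 1980:Fri 1984:Wed 1988:Mon 1992:Sat 1996:Thu✓ 2000:Tue 2004:Sun 2008:Fri 2012:Wed 2016:Mon 2020:Sat 2024:Thu✓ 2028:Tue
Thursday: 1968, 1996, 2024 → 3.

3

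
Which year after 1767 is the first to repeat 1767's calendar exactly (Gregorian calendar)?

1778

Two years share a calendar iff Jan 1 falls on the same weekday and both are leap or both are common. 1767: Jan 1 is Thursday, common year.
1768: Jan 1 Friday, leap
1769: Jan 1 Sunday, common
1770: Jan 1 Monday, common
1771: Jan 1 Tuesday, common
1772: Jan 1 Wednesday, leap
1773: Jan 1 Friday, common
1774: Jan 1 Saturday, common
1775: Jan 1 Sunday, common
1776: Jan 1 Monday, leap
1777: Jan 1 Wednesday, common
1778: Jan 1 Thursday, common
1778 matches on both conditions.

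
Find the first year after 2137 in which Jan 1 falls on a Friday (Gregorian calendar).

2140

Jan 1 advances by 2 weekdays after a leap year and by 1 after a common year.
2137: Jan 1 is Tuesday.
2138: Wednesday
2139: Thursday
2140: Friday (leap)
2140 begins on a Friday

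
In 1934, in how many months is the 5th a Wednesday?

2

Check the 5th of each month of 1934: Jan 5: Fri, Feb 5: Mon, Mar 5: Mon, Apr 5: Thu, May 5: Sat, Jun 5: Tue, Jul 5: Thu, Aug 5: Sun, Sep 5: Wed, Oct 5: Fri, Nov 5: Mon, Dec 5: Wed.
Wednesday occurs in September, December — 2 months.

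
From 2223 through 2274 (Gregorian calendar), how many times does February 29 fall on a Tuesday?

1

Leap years in 2223–2274: 13 of them.
Feb 29 weekday advances by 5 (mod 7) from one leap year to the next four years later (or differs when a century non-leap intervenes).
Leap-day weekdays: 2224:Sun 2228:Fri 2232:Wed 2236:Mon 2240:Sat 2244:Thu 2248:Tue✓ 2252:Sun 2256:Fri 2260:Wed 2264:Mon 2268:Sat 2272:Thu
Tuesday: 2248 → 1.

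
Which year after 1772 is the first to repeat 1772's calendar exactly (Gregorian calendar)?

Two years share a calendar iff Jan 1 falls on the same weekday and both are leap or both are common. 1772: Jan 1 is Wednesday, leap year.
1773: Jan 1 Friday, common
1774: Jan 1 Saturday, common
1775: Jan 1 Sunday, common
1776: Jan 1 Monday, leap
1777: Jan 1 Wednesday, common
1778: Jan 1 Thursday, common
1779: Jan 1 Friday, common
1780: Jan 1 Saturday, leap
1781: Jan 1 Monday, common
1782: Jan 1 Tuesday, common
1783: Jan 1 Wednesday, common
1784: Jan 1 Thursday, leap
1785: Jan 1 Saturday, common
1786: Jan 1 Sunday, common
1787: Jan 1 Monday, common
1788: Jan 1 Tuesday, leap
1789: Jan 1 Thursday, common
1790: Jan 1 Friday, common
1791: Jan 1 Saturday, common
1792: Jan 1 Sunday, leap
1793: Jan 1 Tuesday, common
1794: Jan 1 Wednesday, common
1795: Jan 1 Thursday, common
1796: Jan 1 Friday, leap
1797: Jan 1 Sunday, common
1798: Jan 1 Monday, common
1799: Jan 1 Tuesday, common
1800: Jan 1 Wednesday, common
1801: Jan 1 Thursday, common
1802: Jan 1 Friday, common
1803: Jan 1 Saturday, common
1804: Jan 1 Sunday, leap
1805: Jan 1 Tuesday, common
1806: Jan 1 Wednesday, common
1807: Jan 1 Thursday, common
1808: Jan 1 Friday, leap
1809: Jan 1 Sunday, common
1810: Jan 1 Monday, common
1811: Jan 1 Tuesday, common
1812: Jan 1 Wednesday, leap
1812 matches on both conditions.

1812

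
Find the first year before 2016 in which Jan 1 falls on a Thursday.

2015

Jan 1 advances by 2 weekdays after a leap year and by 1 after a common year.
2016: Jan 1 is Friday (leap).
2015: Thursday
2015 begins on a Thursday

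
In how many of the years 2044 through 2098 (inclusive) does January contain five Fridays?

January has 31 days; it has five Fridays when Friday falls among the first (month-length − 28) days — i.e. when January 1 is one of Friday/Thursday/Wednesday.
January 1 by year: 2044:Fri✓ 2045:Sun 2046:Mon 2047:Tue 2048:Wed✓ 2049:Fri✓ 2050:Sat 2051:Sun 2052:Mon 2053:Wed✓ 2054:Thu✓ 2055:Fri✓ 2056:Sat 2057:Mon 2058:Tue …(25 more)… 2084:Sat 2085:Mon 2086:Tue 2087:Wed✓ 2088:Thu✓ 2089:Sat 2090:Sun 2091:Mon 2092:Tue 2093:Thu✓ 2094:Fri✓ 2095:Sat 2096:Sun 2097:Tue 2098:Wed✓
Years with five Fridays: 2044, 2048, 2049, 2053, 2054, 2055, 2059, 2060, 2065, 2066, 2070, 2071, 2072, 2076, 2077, 2081, 2082, 2083, 2087, 2088, 2093, 2094, 2098 → 23.

23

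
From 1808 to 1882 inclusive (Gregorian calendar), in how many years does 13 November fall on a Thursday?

Track 13 November's weekday year by year (advancing +1, or +2 across a Feb 29):
  1808: Sun  1809: Mon (+1)  1810: Tue (+1)  1811: Wed (+1)  1812: Fri (+2)
  1813: Sat (+1)  1814: Sun (+1)  1815: Mon (+1)  1816: Wed (+2)  1817: Thu (+1) ✓
  1818: Fri (+1)  1819: Sat (+1)  1820: Mon (+2)  1821: Tue (+1)  … (47 more years) …
  1869: Sat (+1)  1870: Sun (+1)  1871: Mon (+1)  1872: Wed (+2)  1873: Thu (+1) ✓
  1874: Fri (+1)  1875: Sat (+1)  1876: Mon (+2)  1877: Tue (+1)  1878: Wed (+1)
  1879: Thu (+1) ✓  1880: Sat (+2)  1881: Sun (+1)  1882: Mon (+1)
Thursday years: 1817, 1823, 1828, 1834, 1845, 1851, 1856, 1862, 1873, 1879 — 10 in total.

10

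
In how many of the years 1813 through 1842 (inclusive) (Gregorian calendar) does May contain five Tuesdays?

13

May has 31 days; it has five Tuesdays when Tuesday falls among the first (month-length − 28) days — i.e. when May 1 is one of Tuesday/Monday/Sunday.
May 1 by year: 1813:Sat 1814:Sun✓ 1815:Mon✓ 1816:Wed 1817:Thu 1818:Fri 1819:Sat 1820:Mon✓ 1821:Tue✓ 1822:Wed 1823:Thu 1824:Sat 1825:Sun✓ 1826:Mon✓ 1827:Tue✓ 1828:Thu 1829:Fri 1830:Sat 1831:Sun✓ 1832:Tue✓ 1833:Wed 1834:Thu 1835:Fri 1836:Sun✓ 1837:Mon✓ 1838:Tue✓ 1839:Wed 1840:Fri 1841:Sat 1842:Sun✓
Years with five Tuesdays: 1814, 1815, 1820, 1821, 1825, 1826, 1827, 1831, 1832, 1836, 1837, 1838, 1842 → 13.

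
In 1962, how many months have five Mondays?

A month of length L has five Mondays iff its first Monday is on day ≤ L−28 (so day 1–3 in a 31-day month, 1–2 in a 30-day month, day 1 in a leap February).
Checking each month of 1962: Jan starts Mon (31d) ✓; Feb starts Thu (28d); Mar starts Thu (31d); Apr starts Sun (30d) ✓; May starts Tue (31d); Jun starts Fri (30d); Jul starts Sun (31d) ✓; Aug starts Wed (31d); Sep starts Sat (30d); Oct starts Mon (31d) ✓; Nov starts Thu (30d); Dec starts Sat (31d) ✓.
Five-Monday months: January, April, July, October, December → 5.

5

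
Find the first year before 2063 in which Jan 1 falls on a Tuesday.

Jan 1 advances by 2 weekdays after a leap year and by 1 after a common year.
2063: Jan 1 is Monday.
2062: Sunday
2061: Saturday
2060: Thursday (leap)
2059: Wednesday
2058: Tuesday
2058 begins on a Tuesday

2058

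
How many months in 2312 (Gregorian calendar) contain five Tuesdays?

A month of length L has five Tuesdays iff its first Tuesday is on day ≤ L−28 (so day 1–3 in a 31-day month, 1–2 in a 30-day month, day 1 in a leap February).
Checking each month of 2312: Jan starts Mon (31d) ✓; Feb starts Thu (29d); Mar starts Fri (31d); Apr starts Mon (30d) ✓; May starts Wed (31d); Jun starts Sat (30d); Jul starts Mon (31d) ✓; Aug starts Thu (31d); Sep starts Sun (30d); Oct starts Tue (31d) ✓; Nov starts Fri (30d); Dec starts Sun (31d) ✓.
Five-Tuesday months: January, April, July, October, December → 5.

5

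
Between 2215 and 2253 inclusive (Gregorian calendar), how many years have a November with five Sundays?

11

November has 30 days; it has five Sundays when Sunday falls among the first (month-length − 28) days — i.e. when November 1 is one of Sunday/Saturday.
November 1 by year: 2215:Wed 2216:Fri 2217:Sat✓ 2218:Sun✓ 2219:Mon 2220:Wed 2221:Thu 2222:Fri 2223:Sat✓ 2224:Mon 2225:Tue 2226:Wed 2227:Thu 2228:Sat✓ 2229:Sun✓ …(9 more)… 2239:Fri 2240:Sun✓ 2241:Mon 2242:Tue 2243:Wed 2244:Fri 2245:Sat✓ 2246:Sun✓ 2247:Mon 2248:Wed 2249:Thu 2250:Fri 2251:Sat✓ 2252:Mon 2253:Tue
Years with five Sundays: 2217, 2218, 2223, 2228, 2229, 2234, 2235, 2240, 2245, 2246, 2251 → 11.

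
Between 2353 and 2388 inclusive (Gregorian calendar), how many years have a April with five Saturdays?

April has 30 days; it has five Saturdays when Saturday falls among the first (month-length − 28) days — i.e. when April 1 is one of Saturday/Friday.
April 1 by year: 2353:Wed 2354:Thu 2355:Fri✓ 2356:Sun 2357:Mon 2358:Tue 2359:Wed 2360:Fri✓ 2361:Sat✓ 2362:Sun 2363:Mon 2364:Wed 2365:Thu 2366:Fri✓ 2367:Sat✓ …(6 more)… 2374:Mon 2375:Tue 2376:Thu 2377:Fri✓ 2378:Sat✓ 2379:Sun 2380:Tue 2381:Wed 2382:Thu 2383:Fri✓ 2384:Sun 2385:Mon 2386:Tue 2387:Wed 2388:Fri✓
Years with five Saturdays: 2355, 2360, 2361, 2366, 2367, 2372, 2377, 2378, 2383, 2388 → 10.

10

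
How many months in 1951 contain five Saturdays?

A month of length L has five Saturdays iff its first Saturday is on day ≤ L−28 (so day 1–3 in a 31-day month, 1–2 in a 30-day month, day 1 in a leap February).
Checking each month of 1951: Jan starts Mon (31d); Feb starts Thu (28d); Mar starts Thu (31d) ✓; Apr starts Sun (30d); May starts Tue (31d); Jun starts Fri (30d) ✓; Jul starts Sun (31d); Aug starts Wed (31d); Sep starts Sat (30d) ✓; Oct starts Mon (31d); Nov starts Thu (30d); Dec starts Sat (31d) ✓.
Five-Saturday months: March, June, September, December → 4.

4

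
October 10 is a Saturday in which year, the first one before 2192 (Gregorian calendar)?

From one year to the next, a fixed date's weekday advances by 1, or by 2 when a Feb 29 lies between the two dates.
2192: October 10 is Wednesday.
2191: Monday (−2)
2190: Sunday (−1)
2189: Saturday (−1)
October 10 falls on a Saturday in 2189.

2189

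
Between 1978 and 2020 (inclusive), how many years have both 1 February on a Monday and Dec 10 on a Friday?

Check each year's weekday for 1 February and Dec 10:
  1978: Wed/Sun  1979: Thu/Mon  1980: Fri/Wed  1981: Sun/Thu  1982: Mon/Fri ✓  1983: Tue/Sat  1984: Wed/Mon  1985: Fri/Tue  1986: Sat/Wed  1987: Sun/Thu  1988: Mon/Sat  1989: Wed/Sun  1990: Thu/Mon  1991: Fri/Tue  …(15 more)…  2007: Thu/Mon  2008: Fri/Wed  2009: Sun/Thu  2010: Mon/Fri ✓  2011: Tue/Sat  2012: Wed/Mon  2013: Fri/Tue  2014: Sat/Wed  2015: Sun/Thu  2016: Mon/Sat  2017: Wed/Sun  2018: Thu/Mon  2019: Fri/Tue  2020: Sat/Thu
Both conditions hold in: 1982, 1993, 1999, 2010 — 4.

4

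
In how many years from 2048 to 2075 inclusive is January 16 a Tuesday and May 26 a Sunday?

Check each year's weekday for January 16 and May 26:
  2048: Thu/Tue  2049: Sat/Wed  2050: Sun/Thu  2051: Mon/Fri  2052: Tue/Sun ✓  2053: Thu/Mon  2054: Fri/Tue  2055: Sat/Wed  2056: Sun/Fri  2057: Tue/Sat  2058: Wed/Sun  2059: Thu/Mon  2060: Fri/Wed  2061: Sun/Thu  2062: Mon/Fri  2063: Tue/Sat  2064: Wed/Mon  2065: Fri/Tue  2066: Sat/Wed  2067: Sun/Thu  2068: Mon/Sat  2069: Wed/Sun  2070: Thu/Mon  2071: Fri/Tue  2072: Sat/Thu  2073: Mon/Fri  2074: Tue/Sat  2075: Wed/Sun
Both conditions hold in: 2052 — 1.

1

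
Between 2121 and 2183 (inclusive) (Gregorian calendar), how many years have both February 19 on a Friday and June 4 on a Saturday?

Check each year's weekday for February 19 and June 4:
  2121: Wed/Wed  2122: Thu/Thu  2123: Fri/Fri  2124: Sat/Sun  2125: Mon/Mon  2126: Tue/Tue  2127: Wed/Wed  2128: Thu/Fri  2129: Sat/Sat  2130: Sun/Sun  2131: Mon/Mon  2132: Tue/Wed  2133: Thu/Thu  2134: Fri/Fri  …(35 more)…  2170: Mon/Mon  2171: Tue/Tue  2172: Wed/Thu  2173: Fri/Fri  2174: Sat/Sat  2175: Sun/Sun  2176: Mon/Tue  2177: Wed/Wed  2178: Thu/Thu  2179: Fri/Fri  2180: Sat/Sun  2181: Mon/Mon  2182: Tue/Tue  2183: Wed/Wed
Both conditions hold in: 2140, 2168 — 2.

2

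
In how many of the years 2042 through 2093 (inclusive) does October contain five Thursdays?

23

October has 31 days; it has five Thursdays when Thursday falls among the first (month-length − 28) days — i.e. when October 1 is one of Thursday/Wednesday/Tuesday.
October 1 by year: 2042:Wed✓ 2043:Thu✓ 2044:Sat 2045:Sun 2046:Mon 2047:Tue✓ 2048:Thu✓ 2049:Fri 2050:Sat 2051:Sun 2052:Tue✓ 2053:Wed✓ 2054:Thu✓ 2055:Fri 2056:Sun …(22 more)… 2079:Sun 2080:Tue✓ 2081:Wed✓ 2082:Thu✓ 2083:Fri 2084:Sun 2085:Mon 2086:Tue✓ 2087:Wed✓ 2088:Fri 2089:Sat 2090:Sun 2091:Mon 2092:Wed✓ 2093:Thu✓
Years with five Thursdays: 2042, 2043, 2047, 2048, 2052, 2053, 2054, 2058, 2059, 2064, 2065, 2069, 2070, 2071, 2075, 2076, 2080, 2081, 2082, 2086, 2087, 2092, 2093 → 23.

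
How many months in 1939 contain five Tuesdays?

4

A month of length L has five Tuesdays iff its first Tuesday is on day ≤ L−28 (so day 1–3 in a 31-day month, 1–2 in a 30-day month, day 1 in a leap February).
Checking each month of 1939: Jan starts Sun (31d) ✓; Feb starts Wed (28d); Mar starts Wed (31d); Apr starts Sat (30d); May starts Mon (31d) ✓; Jun starts Thu (30d); Jul starts Sat (31d); Aug starts Tue (31d) ✓; Sep starts Fri (30d); Oct starts Sun (31d) ✓; Nov starts Wed (30d); Dec starts Fri (31d).
Five-Tuesday months: January, May, August, October → 4.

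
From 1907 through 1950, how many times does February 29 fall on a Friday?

Leap years in 1907–1950: 11 of them.
Feb 29 weekday advances by 5 (mod 7) from one leap year to the next four years later (or differs when a century non-leap intervenes).
Leap-day weekdays: 1908:Sat 1912:Thu 1916:Tue 1920:Sun 1924:Fri✓ 1928:Wed 1932:Mon 1936:Sat 1940:Thu 1944:Tue 1948:Sun
Friday: 1924 → 1.

1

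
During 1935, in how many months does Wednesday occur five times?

4

A month of length L has five Wednesdays iff its first Wednesday is on day ≤ L−28 (so day 1–3 in a 31-day month, 1–2 in a 30-day month, day 1 in a leap February).
Checking each month of 1935: Jan starts Tue (31d) ✓; Feb starts Fri (28d); Mar starts Fri (31d); Apr starts Mon (30d); May starts Wed (31d) ✓; Jun starts Sat (30d); Jul starts Mon (31d) ✓; Aug starts Thu (31d); Sep starts Sun (30d); Oct starts Tue (31d) ✓; Nov starts Fri (30d); Dec starts Sun (31d).
Five-Wednesday months: January, May, July, October → 4.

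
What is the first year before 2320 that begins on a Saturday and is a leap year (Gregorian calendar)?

2316

Jan 1 advances by 2 weekdays after a leap year and by 1 after a common year.
2320: Jan 1 is Thursday (leap).
2319: Wednesday
2318: Tuesday
2317: Monday
2316: Saturday (leap)
2316 begins on a Saturday and is a leap year.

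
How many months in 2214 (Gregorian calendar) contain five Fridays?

A month of length L has five Fridays iff its first Friday is on day ≤ L−28 (so day 1–3 in a 31-day month, 1–2 in a 30-day month, day 1 in a leap February).
Checking each month of 2214: Jan starts Sat (31d); Feb starts Tue (28d); Mar starts Tue (31d); Apr starts Fri (30d) ✓; May starts Sun (31d); Jun starts Wed (30d); Jul starts Fri (31d) ✓; Aug starts Mon (31d); Sep starts Thu (30d) ✓; Oct starts Sat (31d); Nov starts Tue (30d); Dec starts Thu (31d) ✓.
Five-Friday months: April, July, September, December → 4.

4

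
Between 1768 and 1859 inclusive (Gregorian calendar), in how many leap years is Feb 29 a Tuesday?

3

Leap years in 1768–1859: 22 of them.
Feb 29 weekday advances by 5 (mod 7) from one leap year to the next four years later (or differs when a century non-leap intervenes).
Leap-day weekdays: 1768:Mon 1772:Sat 1776:Thu 1780:Tue✓ 1784:Sun 1788:Fri 1792:Wed 1796:Mon 1804:Wed 1808:Mon 1812:Sat 1816:Thu 1820:Tue✓ 1824:Sun 1828:Fri 1832:Wed 1836:Mon 1840:Sat 1844:Thu 1848:Tue✓ 1852:Sun 1856:Fri
Tuesday: 1780, 1820, 1848 → 3.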